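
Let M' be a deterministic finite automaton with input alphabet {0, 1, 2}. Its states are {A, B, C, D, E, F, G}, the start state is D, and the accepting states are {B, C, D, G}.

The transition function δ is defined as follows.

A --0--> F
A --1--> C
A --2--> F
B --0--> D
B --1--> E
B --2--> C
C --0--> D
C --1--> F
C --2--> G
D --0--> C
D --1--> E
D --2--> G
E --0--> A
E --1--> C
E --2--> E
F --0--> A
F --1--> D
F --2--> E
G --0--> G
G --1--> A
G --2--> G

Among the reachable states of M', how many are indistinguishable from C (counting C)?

3

First remove the unreachable states {B}; 6 states remain.
Initial partition by acceptance: {C,D,G} | {A,E,F}.
Stable partition: {C,D,G} | {A,E,F} — 2 equivalence classes.
The equivalence class containing C is {C,D,G}, of size 3.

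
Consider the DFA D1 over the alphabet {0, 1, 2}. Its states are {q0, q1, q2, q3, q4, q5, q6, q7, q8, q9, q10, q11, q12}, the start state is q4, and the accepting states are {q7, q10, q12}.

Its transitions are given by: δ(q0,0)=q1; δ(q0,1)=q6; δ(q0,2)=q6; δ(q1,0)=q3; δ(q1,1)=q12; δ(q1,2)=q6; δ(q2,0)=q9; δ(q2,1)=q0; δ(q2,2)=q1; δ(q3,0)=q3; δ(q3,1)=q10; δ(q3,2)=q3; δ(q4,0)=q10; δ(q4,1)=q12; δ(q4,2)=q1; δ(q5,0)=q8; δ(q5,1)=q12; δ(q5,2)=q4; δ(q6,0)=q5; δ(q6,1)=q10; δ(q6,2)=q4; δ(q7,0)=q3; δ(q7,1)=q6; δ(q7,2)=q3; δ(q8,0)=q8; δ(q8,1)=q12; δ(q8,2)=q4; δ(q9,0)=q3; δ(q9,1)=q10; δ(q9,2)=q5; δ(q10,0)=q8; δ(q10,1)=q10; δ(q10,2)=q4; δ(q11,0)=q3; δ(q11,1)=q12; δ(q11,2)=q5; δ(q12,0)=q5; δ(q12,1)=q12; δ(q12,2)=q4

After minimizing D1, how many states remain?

First remove the unreachable states {q0,q2,q7,q9,q11}; 8 states remain.
Initial partition by acceptance: {q10,q12} | {q1,q3,q4,q5,q6,q8}.
Split {q1,q3,q4,q5,q6,q8} by δ(·,0) → {q1,q3,q5,q6,q8} and {q4}.
On input 2, block {q1,q3,q5,q6,q8} splits into {q5,q6,q8} and {q1,q3}.
Refine {q1,q3} on symbol 2: members go to different blocks, giving {q1} and {q3}.
No further refinement is possible. Final partition (5 blocks): {q10,q12} | {q5,q6,q8} | {q4} | {q1} | {q3}.

5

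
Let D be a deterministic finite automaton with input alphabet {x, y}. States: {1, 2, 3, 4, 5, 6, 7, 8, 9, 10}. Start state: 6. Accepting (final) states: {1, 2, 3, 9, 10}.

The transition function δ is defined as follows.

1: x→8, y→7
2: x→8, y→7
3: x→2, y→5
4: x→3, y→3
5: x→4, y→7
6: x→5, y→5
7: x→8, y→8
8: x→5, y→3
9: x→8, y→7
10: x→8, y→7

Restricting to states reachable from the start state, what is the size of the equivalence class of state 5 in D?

States {1,9,10} cannot be reached from the start state, so discard them.
Initial partition by acceptance: {2,3} | {4,5,6,7,8}.
Refine {2,3} on symbol x: members go to different blocks, giving {2} and {3}.
Refine {4,5,6,7,8} on symbol x: members go to different blocks, giving {5,6,7,8} and {4}.
On input x, block {5,6,7,8} splits into {6,7,8} and {5}.
Refine {6,7,8} on symbol x: members go to different blocks, giving {6,8} and {7}.
Split {6,8} by δ(·,y) → {6} and {8}.
No further refinement is possible. Final partition (7 blocks): {2} | {6} | {3} | {4} | {5} | {7} | {8}.
State 5 belongs to the block {5}, which has 1 states.

1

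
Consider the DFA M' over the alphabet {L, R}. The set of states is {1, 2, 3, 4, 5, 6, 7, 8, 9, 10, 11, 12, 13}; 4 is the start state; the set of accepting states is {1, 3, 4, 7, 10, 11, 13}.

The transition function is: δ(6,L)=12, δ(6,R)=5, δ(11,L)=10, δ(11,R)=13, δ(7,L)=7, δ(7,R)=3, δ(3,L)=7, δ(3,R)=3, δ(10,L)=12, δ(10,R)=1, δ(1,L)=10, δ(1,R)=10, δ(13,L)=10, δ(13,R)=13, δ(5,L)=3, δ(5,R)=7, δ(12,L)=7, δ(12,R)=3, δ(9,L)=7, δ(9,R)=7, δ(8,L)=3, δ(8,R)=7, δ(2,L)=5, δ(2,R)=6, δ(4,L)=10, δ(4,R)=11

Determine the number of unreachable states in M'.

Starting at 4 and following transitions, the reachable set is {1, 3, 4, 7, 10, 11, 12, 13}. That leaves 2, 5, 6, 8, 9 unreachable — 5 in total.

5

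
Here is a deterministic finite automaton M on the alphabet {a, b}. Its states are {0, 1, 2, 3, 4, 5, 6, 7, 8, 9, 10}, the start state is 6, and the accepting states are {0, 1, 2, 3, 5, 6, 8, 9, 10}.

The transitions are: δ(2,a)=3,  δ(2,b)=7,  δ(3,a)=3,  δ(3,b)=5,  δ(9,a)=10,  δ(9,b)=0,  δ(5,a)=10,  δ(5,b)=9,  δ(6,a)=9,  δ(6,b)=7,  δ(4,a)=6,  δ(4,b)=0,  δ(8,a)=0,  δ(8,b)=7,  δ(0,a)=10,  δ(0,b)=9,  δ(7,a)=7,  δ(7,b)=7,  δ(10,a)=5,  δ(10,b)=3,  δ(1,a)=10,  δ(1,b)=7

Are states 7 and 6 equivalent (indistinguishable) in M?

First remove the unreachable states {1,2,4,8}; 7 states remain.
P0 = {0,3,5,6,9,10} | {7}.
On input b, block {0,3,5,6,9,10} splits into {0,3,5,9,10} and {6}.
Stable partition: {0,3,5,9,10} | {7} | {6} — 3 equivalence classes.
7 and 6 end up in different blocks, so they are distinguishable. For instance, the string 'ε' is accepted from only 6.

No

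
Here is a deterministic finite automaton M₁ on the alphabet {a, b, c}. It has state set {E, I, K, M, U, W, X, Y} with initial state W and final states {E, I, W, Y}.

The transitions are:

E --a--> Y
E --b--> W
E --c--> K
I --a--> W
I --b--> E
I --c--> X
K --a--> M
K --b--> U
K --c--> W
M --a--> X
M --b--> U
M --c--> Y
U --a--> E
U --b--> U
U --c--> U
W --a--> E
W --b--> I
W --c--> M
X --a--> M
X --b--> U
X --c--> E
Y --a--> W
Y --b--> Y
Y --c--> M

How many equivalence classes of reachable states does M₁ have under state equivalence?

All states are reachable from the start state.
Initial partition by acceptance: {E,I,W,Y} | {K,M,U,X}.
Split {K,M,U,X} by δ(·,a) → {K,M,X} and {U}.
No further refinement is possible. Final partition (3 blocks): {E,I,W,Y} | {K,M,X} | {U}.

3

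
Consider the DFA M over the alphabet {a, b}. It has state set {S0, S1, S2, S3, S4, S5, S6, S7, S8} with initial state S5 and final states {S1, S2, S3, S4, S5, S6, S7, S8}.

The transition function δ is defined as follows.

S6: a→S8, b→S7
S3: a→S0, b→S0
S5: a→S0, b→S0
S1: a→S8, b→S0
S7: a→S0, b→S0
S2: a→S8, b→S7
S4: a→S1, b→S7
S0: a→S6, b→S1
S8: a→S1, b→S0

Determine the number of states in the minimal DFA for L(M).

First remove the unreachable states {S2,S3,S4}; 6 states remain.
P0 = {S1,S5,S6,S7,S8} | {S0}.
Refine {S1,S5,S6,S7,S8} on symbol a: members go to different blocks, giving {S1,S6,S8} and {S5,S7}.
Refine {S1,S6,S8} on symbol b: members go to different blocks, giving {S1,S8} and {S6}.
Stable partition: {S1,S8} | {S0} | {S5,S7} | {S6} — 4 equivalence classes.

4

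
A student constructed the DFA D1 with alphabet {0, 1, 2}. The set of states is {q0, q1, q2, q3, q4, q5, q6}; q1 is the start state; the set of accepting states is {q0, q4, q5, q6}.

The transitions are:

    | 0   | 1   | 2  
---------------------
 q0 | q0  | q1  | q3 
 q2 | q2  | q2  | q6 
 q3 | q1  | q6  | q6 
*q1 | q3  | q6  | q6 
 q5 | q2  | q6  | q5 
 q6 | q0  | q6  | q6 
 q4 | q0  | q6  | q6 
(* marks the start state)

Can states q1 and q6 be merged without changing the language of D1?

States {q2,q4,q5} cannot be reached from the start state, so discard them.
Start with accepting vs non-accepting: {q0,q6} | {q1,q3}.
Refine {q0,q6} on symbol 1: members go to different blocks, giving {q0} and {q6}.
Stable partition: {q0} | {q1,q3} | {q6} — 3 equivalence classes.
q1 and q6 end up in different blocks, so they are distinguishable. For instance, the string 'ε' is accepted from only q6.

No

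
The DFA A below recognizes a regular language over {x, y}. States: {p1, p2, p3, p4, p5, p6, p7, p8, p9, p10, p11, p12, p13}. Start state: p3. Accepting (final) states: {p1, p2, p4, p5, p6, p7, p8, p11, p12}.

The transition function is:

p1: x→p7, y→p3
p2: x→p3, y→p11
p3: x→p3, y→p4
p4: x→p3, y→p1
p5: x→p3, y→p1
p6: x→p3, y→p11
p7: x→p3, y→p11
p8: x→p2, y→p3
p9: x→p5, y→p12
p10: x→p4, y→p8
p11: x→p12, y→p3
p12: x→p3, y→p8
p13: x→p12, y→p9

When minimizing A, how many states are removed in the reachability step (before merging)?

5

BFS from p3 reaches {p1, p2, p3, p4, p7, p8, p11, p12}; the 5 state(s) p5, p6, p9, p10, p13 are never visited.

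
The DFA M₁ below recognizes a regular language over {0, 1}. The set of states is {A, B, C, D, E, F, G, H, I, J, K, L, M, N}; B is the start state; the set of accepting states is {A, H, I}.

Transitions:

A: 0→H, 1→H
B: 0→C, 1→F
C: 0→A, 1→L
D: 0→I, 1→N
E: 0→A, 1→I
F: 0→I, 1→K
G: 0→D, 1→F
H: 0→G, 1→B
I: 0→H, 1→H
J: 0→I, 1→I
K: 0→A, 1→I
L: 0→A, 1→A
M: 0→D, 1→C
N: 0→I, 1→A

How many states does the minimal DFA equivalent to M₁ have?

First remove the unreachable states {E,J,M}; 11 states remain.
Start with accepting vs non-accepting: {A,H,I} | {B,C,D,F,G,K,L,N}.
Refine {A,H,I} on symbol 0: members go to different blocks, giving {A,I} and {H}.
Split {B,C,D,F,G,K,L,N} by δ(·,0) → {C,D,F,K,L,N} and {B,G}.
Split {C,D,F,K,L,N} by δ(·,1) → {C,D,F} and {K,L,N}.
The partition is now stable with 5 blocks: {A,I} | {C,D,F} | {H} | {B,G} | {K,L,N}.

5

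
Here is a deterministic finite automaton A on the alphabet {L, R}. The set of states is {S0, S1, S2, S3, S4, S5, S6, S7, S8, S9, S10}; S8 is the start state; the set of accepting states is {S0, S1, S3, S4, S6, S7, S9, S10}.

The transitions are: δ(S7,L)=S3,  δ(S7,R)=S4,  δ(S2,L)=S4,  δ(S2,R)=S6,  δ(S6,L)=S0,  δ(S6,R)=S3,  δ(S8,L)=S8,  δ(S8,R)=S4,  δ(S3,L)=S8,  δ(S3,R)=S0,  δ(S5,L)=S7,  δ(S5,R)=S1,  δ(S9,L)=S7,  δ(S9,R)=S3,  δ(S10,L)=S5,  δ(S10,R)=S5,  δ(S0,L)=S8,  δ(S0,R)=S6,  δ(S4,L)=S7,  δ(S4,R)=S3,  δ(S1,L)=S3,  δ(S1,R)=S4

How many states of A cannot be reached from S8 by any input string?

5

BFS from S8 reaches {S0, S3, S4, S6, S7, S8}; the 5 state(s) S1, S2, S5, S9, S10 are never visited.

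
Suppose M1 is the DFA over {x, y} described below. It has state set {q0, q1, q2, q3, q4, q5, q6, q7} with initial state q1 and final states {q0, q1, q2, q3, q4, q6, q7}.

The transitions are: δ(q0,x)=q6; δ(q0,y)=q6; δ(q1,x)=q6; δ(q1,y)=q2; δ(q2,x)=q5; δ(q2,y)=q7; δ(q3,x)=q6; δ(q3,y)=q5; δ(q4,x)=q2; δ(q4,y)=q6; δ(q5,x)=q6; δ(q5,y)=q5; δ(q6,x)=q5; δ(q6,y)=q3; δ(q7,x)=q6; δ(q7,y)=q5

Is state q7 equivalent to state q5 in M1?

No

Reachable states from the start: {q1,q2,q3,q5,q6,q7}. Unreachable: {q0,q4} — drop them.
P0 = {q1,q2,q3,q6,q7} | {q5}.
Split {q1,q2,q3,q6,q7} by δ(·,x) → {q1,q3,q7} and {q2,q6}.
On input y, block {q1,q3,q7} splits into {q3,q7} and {q1}.
The partition is now stable with 4 blocks: {q3,q7} | {q5} | {q2,q6} | {q1}.
q7 and q5 end up in different blocks, so they are distinguishable. For instance, the string 'ε' is accepted from only q7.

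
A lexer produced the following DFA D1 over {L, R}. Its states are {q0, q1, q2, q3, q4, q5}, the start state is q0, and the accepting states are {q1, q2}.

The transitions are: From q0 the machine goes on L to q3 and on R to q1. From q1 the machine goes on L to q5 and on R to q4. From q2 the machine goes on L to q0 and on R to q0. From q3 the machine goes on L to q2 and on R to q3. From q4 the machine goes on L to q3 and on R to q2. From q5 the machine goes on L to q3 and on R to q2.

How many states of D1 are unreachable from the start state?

Every one of the 6 states is reachable from q0.

0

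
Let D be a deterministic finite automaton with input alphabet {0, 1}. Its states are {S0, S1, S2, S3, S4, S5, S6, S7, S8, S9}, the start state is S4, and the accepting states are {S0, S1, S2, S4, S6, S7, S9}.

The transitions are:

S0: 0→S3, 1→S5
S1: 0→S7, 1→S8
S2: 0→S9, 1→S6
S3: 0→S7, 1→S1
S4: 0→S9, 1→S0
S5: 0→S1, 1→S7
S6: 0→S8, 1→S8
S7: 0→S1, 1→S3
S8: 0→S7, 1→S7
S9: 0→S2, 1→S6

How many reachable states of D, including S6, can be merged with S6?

Start with accepting vs non-accepting: {S0,S1,S2,S4,S6,S7,S9} | {S3,S5,S8}.
Split {S0,S1,S2,S4,S6,S7,S9} by δ(·,0) → {S1,S2,S4,S7,S9} and {S0,S6}.
Refine {S1,S2,S4,S7,S9} on symbol 1: members go to different blocks, giving {S2,S4,S9} and {S1,S7}.
No further refinement is possible. Final partition (4 blocks): {S2,S4,S9} | {S3,S5,S8} | {S0,S6} | {S1,S7}.
State S6 belongs to the block {S0,S6}, which has 2 states.

2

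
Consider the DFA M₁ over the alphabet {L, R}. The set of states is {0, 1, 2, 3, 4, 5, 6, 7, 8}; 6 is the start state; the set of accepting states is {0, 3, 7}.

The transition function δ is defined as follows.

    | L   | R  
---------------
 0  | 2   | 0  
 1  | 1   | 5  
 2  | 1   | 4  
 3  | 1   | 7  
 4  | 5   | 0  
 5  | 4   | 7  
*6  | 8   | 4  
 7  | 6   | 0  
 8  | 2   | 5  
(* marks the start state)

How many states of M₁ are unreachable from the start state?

BFS from 6 reaches {0, 1, 2, 4, 5, 6, 7, 8}; the 1 state(s) 3 are never visited.

1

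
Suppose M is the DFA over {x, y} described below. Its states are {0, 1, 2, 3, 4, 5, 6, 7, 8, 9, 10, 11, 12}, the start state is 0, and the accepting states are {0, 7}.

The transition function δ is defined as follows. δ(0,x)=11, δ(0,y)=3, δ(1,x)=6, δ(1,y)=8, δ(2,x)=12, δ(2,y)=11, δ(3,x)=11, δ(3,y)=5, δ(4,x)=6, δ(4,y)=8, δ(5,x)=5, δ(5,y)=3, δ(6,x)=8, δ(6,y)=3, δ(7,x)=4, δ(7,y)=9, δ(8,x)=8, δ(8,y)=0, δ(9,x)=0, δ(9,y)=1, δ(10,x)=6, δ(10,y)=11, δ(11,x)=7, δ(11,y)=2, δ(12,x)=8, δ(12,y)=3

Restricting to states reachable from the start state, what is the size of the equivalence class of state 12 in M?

2

Reachable states from the start: {0,1,2,3,4,5,6,7,8,9,11,12}. Unreachable: {10} — drop them.
P0 = {0,7} | {1,2,3,4,5,6,8,9,11,12}.
Refine {1,2,3,4,5,6,8,9,11,12} on symbol x: members go to different blocks, giving {1,2,3,4,5,6,8,12} and {9,11}.
On input x, block {0,7} splits into {0} and {7}.
On input x, block {1,2,3,4,5,6,8,12} splits into {1,2,4,5,6,8,12} and {3}.
On input y, block {1,2,4,5,6,8,12} splits into {5,6,12} and {1,4} and {2} and {8}.
On input x, block {5,6,12} splits into {6,12} and {5}.
Refine {9,11} on symbol x: members go to different blocks, giving {9} and {11}.
Stable partition: {0} | {6,12} | {9} | {7} | {3} | {1,4} | {2} | {8} | {5} | {11} — 10 equivalence classes.
The equivalence class containing 12 is {6,12}, of size 2.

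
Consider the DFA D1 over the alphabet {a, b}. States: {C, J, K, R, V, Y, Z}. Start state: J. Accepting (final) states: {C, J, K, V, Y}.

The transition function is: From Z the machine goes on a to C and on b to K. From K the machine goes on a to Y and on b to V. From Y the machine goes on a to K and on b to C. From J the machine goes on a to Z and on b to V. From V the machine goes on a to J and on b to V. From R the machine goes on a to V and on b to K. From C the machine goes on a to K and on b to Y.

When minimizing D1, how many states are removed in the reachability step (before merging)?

1

No path from J leads to R; the other 6 states are all reachable.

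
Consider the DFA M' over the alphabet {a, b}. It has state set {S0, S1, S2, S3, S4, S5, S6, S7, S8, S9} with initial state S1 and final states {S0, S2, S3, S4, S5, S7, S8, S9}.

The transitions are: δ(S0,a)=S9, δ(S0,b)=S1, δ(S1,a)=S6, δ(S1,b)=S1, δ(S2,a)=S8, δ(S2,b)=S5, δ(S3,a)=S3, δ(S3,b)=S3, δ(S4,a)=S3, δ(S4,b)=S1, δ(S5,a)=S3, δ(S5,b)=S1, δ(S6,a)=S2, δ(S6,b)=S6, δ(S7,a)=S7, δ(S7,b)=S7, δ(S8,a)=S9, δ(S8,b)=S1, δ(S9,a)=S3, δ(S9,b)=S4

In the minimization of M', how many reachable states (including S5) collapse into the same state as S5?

Reachable states from the start: {S1,S2,S3,S4,S5,S6,S8,S9}. Unreachable: {S0,S7} — drop them.
P0 = {S2,S3,S4,S5,S8,S9} | {S1,S6}.
Split {S2,S3,S4,S5,S8,S9} by δ(·,b) → {S2,S3,S9} and {S4,S5,S8}.
Refine {S2,S3,S9} on symbol a: members go to different blocks, giving {S3,S9} and {S2}.
On input b, block {S3,S9} splits into {S3} and {S9}.
Split {S1,S6} by δ(·,a) → {S1} and {S6}.
On input a, block {S4,S5,S8} splits into {S4,S5} and {S8}.
No further refinement is possible. Final partition (7 blocks): {S3} | {S1} | {S4,S5} | {S2} | {S9} | {S6} | {S8}.
State S5 belongs to the block {S4,S5}, which has 2 states.

2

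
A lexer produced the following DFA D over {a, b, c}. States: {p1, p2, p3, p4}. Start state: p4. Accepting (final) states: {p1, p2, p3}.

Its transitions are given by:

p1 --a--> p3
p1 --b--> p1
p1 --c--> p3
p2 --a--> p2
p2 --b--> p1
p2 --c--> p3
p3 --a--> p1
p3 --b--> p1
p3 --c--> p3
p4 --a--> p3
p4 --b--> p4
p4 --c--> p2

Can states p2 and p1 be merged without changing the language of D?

Yes

Start with accepting vs non-accepting: {p1,p2,p3} | {p4}.
Stable partition: {p1,p2,p3} | {p4} — 2 equivalence classes.
p2 and p1 lie in the same block of the stable partition, so they are equivalent — no string distinguishes them.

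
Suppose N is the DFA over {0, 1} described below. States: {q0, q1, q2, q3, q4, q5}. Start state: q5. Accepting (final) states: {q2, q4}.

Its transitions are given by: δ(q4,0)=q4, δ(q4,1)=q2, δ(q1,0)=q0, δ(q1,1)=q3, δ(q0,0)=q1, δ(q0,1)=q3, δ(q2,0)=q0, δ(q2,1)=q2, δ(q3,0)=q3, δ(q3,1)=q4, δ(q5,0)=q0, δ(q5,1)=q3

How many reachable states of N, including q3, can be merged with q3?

Every state is reachable, so we keep all 6.
P0 = {q2,q4} | {q0,q1,q3,q5}.
On input 0, block {q2,q4} splits into {q2} and {q4}.
Split {q0,q1,q3,q5} by δ(·,1) → {q0,q1,q5} and {q3}.
No further refinement is possible. Final partition (4 blocks): {q2} | {q0,q1,q5} | {q4} | {q3}.
State q3 belongs to the block {q3}, which has 1 states.

1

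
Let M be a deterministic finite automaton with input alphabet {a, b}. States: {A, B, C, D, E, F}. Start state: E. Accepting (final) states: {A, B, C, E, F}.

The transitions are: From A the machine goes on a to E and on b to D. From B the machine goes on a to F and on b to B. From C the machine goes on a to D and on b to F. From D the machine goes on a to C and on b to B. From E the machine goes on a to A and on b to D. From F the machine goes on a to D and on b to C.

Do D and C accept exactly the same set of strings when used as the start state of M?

No

Every state is reachable, so we keep all 6.
P0 = {A,B,C,E,F} | {D}.
On input a, block {A,B,C,E,F} splits into {A,B,E} and {C,F}.
On input a, block {A,B,E} splits into {A,E} and {B}.
No further refinement is possible. Final partition (4 blocks): {A,E} | {D} | {C,F} | {B}.
D and C end up in different blocks, so they are distinguishable. For instance, the string 'ε' is accepted from only C.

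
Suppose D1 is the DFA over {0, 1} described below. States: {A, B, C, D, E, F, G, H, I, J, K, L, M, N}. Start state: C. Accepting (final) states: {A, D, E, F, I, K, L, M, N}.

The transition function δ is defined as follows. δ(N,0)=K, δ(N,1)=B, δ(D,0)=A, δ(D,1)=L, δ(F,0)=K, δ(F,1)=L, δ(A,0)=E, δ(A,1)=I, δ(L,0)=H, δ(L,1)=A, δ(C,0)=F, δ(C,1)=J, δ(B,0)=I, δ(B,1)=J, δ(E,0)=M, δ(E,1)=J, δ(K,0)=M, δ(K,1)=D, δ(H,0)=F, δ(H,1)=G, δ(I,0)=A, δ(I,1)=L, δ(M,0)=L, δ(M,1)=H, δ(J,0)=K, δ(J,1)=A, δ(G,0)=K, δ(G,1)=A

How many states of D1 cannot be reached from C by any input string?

Starting at C and following transitions, the reachable set is {A, C, D, E, F, G, H, I, J, K, L, M}. That leaves B, N unreachable — 2 in total.

2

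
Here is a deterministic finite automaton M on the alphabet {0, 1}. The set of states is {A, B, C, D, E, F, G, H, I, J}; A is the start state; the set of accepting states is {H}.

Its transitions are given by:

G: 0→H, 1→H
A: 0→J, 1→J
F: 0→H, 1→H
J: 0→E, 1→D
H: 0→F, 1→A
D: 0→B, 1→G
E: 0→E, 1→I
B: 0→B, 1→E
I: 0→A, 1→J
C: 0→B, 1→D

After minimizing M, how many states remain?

8

States {C} cannot be reached from the start state, so discard them.
Initial partition by acceptance: {H} | {A,B,D,E,F,G,I,J}.
Refine {A,B,D,E,F,G,I,J} on symbol 0: members go to different blocks, giving {A,B,D,E,I,J} and {F,G}.
On input 1, block {A,B,D,E,I,J} splits into {A,B,E,I,J} and {D}.
On input 1, block {A,B,E,I,J} splits into {A,B,E,I} and {J}.
On input 0, block {A,B,E,I} splits into {B,E,I} and {A}.
Split {B,E,I} by δ(·,0) → {B,E} and {I}.
Refine {B,E} on symbol 1: members go to different blocks, giving {B} and {E}.
No further refinement is possible. Final partition (8 blocks): {H} | {B} | {F,G} | {D} | {J} | {A} | {I} | {E}.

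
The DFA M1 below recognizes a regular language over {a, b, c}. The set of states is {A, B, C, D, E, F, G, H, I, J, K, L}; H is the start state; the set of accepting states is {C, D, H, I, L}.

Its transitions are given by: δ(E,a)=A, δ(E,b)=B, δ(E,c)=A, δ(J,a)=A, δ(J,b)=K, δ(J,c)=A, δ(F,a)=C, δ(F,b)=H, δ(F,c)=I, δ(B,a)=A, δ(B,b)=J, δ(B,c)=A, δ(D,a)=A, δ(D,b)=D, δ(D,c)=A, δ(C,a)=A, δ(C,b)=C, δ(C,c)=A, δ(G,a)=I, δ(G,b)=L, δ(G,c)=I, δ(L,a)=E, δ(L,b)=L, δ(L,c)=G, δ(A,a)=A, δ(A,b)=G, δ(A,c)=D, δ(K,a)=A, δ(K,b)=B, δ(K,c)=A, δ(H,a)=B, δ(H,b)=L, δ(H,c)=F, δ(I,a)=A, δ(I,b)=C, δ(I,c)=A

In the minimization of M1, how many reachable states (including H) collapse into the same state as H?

Every state is reachable, so we keep all 12.
Start with accepting vs non-accepting: {C,D,H,I,L} | {A,B,E,F,G,J,K}.
On input a, block {A,B,E,F,G,J,K} splits into {A,B,E,J,K} and {F,G}.
Split {C,D,H,I,L} by δ(·,c) → {C,D,I} and {H,L}.
On input b, block {A,B,E,J,K} splits into {B,E,J,K} and {A}.
The partition is now stable with 5 blocks: {C,D,I} | {B,E,J,K} | {F,G} | {H,L} | {A}.
The equivalence class containing H is {H,L}, of size 2.

2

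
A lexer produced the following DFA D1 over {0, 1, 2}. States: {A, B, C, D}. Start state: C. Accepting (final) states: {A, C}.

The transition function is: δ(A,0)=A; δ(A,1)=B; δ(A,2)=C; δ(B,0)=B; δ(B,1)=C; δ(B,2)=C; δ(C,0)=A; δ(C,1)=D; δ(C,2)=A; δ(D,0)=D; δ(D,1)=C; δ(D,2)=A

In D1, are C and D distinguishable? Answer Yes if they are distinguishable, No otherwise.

P0 = {A,C} | {B,D}.
The partition is now stable with 2 blocks: {A,C} | {B,D}.
C and D end up in different blocks, so they are distinguishable. For instance, the string 'ε' is accepted from only C.

Yes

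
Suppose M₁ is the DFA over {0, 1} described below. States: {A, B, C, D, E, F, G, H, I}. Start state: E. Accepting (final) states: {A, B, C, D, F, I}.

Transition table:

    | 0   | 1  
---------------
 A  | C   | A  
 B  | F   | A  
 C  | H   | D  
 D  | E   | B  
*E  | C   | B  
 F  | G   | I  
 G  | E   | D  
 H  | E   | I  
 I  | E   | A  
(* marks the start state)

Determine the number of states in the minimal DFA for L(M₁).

Every state is reachable, so we keep all 9.
Initial partition by acceptance: {A,B,C,D,F,I} | {E,G,H}.
Split {A,B,C,D,F,I} by δ(·,0) → {C,D,F,I} and {A,B}.
Split {C,D,F,I} by δ(·,1) → {C,F} and {D,I}.
On input 0, block {E,G,H} splits into {G,H} and {E}.
No further refinement is possible. Final partition (5 blocks): {C,F} | {G,H} | {A,B} | {D,I} | {E}.

5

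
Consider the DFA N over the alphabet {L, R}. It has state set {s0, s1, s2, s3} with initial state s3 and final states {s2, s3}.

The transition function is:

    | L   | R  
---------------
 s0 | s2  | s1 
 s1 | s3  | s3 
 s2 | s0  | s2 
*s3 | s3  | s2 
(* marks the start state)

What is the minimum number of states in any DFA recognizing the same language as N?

4

P0 = {s2,s3} | {s0,s1}.
Split {s2,s3} by δ(·,L) → {s2} and {s3}.
On input L, block {s0,s1} splits into {s0} and {s1}.
No further refinement is possible. Final partition (4 blocks): {s2} | {s0} | {s3} | {s1}.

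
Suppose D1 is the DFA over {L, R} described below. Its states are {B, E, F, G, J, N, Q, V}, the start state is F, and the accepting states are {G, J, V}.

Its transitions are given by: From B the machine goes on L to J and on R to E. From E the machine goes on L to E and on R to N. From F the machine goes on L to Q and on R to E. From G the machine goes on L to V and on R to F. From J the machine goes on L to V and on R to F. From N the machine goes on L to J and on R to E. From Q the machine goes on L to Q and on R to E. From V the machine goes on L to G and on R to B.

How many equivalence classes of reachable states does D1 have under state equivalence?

Start with accepting vs non-accepting: {G,J,V} | {B,E,F,N,Q}.
Refine {B,E,F,N,Q} on symbol L: members go to different blocks, giving {E,F,Q} and {B,N}.
Refine {G,J,V} on symbol R: members go to different blocks, giving {G,J} and {V}.
On input R, block {E,F,Q} splits into {F,Q} and {E}.
Stable partition: {G,J} | {F,Q} | {B,N} | {V} | {E} — 5 equivalence classes.

5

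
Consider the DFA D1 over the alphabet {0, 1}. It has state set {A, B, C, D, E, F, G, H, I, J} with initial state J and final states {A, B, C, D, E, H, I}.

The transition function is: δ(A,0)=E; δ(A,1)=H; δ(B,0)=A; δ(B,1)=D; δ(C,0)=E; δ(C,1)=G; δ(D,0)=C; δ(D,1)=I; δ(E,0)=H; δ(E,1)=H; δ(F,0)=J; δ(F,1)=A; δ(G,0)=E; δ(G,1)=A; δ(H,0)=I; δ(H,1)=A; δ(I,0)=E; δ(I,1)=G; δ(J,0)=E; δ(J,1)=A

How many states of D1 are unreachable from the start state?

BFS from J reaches {A, E, G, H, I, J}; the 4 state(s) B, C, D, F are never visited.

4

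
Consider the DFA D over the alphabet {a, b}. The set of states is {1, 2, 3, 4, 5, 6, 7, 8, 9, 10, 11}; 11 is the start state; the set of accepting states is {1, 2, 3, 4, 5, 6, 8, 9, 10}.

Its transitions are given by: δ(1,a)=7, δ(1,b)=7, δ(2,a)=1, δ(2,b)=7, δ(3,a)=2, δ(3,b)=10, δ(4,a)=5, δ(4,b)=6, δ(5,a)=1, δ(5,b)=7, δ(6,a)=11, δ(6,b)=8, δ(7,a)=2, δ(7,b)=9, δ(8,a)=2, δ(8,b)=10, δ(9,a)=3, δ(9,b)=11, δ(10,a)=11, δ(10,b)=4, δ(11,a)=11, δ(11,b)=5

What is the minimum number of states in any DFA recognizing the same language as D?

All states are reachable from the start state.
Initial partition by acceptance: {1,2,3,4,5,6,8,9,10} | {7,11}.
On input a, block {1,2,3,4,5,6,8,9,10} splits into {2,3,4,5,8,9} and {1,6,10}.
Refine {2,3,4,5,8,9} on symbol a: members go to different blocks, giving {3,4,8,9} and {2,5}.
Split {3,4,8,9} by δ(·,a) → {3,4,8} and {9}.
Split {7,11} by δ(·,a) → {7} and {11}.
Refine {1,6,10} on symbol a: members go to different blocks, giving {6,10} and {1}.
Stable partition: {3,4,8} | {7} | {6,10} | {2,5} | {9} | {11} | {1} — 7 equivalence classes.

7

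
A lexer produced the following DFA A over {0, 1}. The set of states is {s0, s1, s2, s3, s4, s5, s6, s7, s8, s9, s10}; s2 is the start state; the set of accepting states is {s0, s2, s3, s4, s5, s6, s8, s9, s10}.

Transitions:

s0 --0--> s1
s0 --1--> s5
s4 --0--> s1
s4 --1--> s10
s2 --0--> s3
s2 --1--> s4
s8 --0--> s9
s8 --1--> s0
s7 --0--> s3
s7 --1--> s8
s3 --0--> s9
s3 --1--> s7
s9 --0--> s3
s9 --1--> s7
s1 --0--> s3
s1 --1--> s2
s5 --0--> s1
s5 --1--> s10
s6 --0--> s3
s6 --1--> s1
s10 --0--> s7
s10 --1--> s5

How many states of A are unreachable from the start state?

1

No path from s2 leads to s6; the other 10 states are all reachable.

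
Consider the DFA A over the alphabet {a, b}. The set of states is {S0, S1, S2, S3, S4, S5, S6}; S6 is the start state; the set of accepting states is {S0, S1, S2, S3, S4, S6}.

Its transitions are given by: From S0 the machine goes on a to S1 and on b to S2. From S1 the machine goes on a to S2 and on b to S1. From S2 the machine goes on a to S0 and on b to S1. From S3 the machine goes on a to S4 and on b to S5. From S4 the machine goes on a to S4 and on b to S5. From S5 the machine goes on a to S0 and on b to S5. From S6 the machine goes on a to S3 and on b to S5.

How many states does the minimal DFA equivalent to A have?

P0 = {S0,S1,S2,S3,S4,S6} | {S5}.
Refine {S0,S1,S2,S3,S4,S6} on symbol b: members go to different blocks, giving {S0,S1,S2} and {S3,S4,S6}.
No further refinement is possible. Final partition (3 blocks): {S0,S1,S2} | {S5} | {S3,S4,S6}.

3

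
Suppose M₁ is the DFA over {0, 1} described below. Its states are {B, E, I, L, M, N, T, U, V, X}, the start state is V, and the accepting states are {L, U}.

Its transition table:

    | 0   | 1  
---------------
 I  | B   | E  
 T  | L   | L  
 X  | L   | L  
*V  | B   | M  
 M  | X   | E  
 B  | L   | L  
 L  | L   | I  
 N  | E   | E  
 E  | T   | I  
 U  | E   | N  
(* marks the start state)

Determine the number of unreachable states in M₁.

BFS from V reaches {B, E, I, L, M, T, V, X}; the 2 state(s) N, U are never visited.

2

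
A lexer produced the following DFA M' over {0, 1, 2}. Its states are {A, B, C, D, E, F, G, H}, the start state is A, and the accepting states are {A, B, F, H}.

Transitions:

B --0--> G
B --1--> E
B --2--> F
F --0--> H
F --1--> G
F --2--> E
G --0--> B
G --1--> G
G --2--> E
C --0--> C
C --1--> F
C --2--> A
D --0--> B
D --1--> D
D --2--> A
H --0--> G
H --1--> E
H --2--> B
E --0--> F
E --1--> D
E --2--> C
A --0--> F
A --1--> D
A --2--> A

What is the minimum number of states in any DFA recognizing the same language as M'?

P0 = {A,B,F,H} | {C,D,E,G}.
On input 0, block {A,B,F,H} splits into {A,F} and {B,H}.
Refine {A,F} on symbol 0: members go to different blocks, giving {A} and {F}.
On input 0, block {C,D,E,G} splits into {D,G} and {C} and {E}.
Split {D,G} by δ(·,2) → {D} and {G}.
Refine {B,H} on symbol 2: members go to different blocks, giving {B} and {H}.
The partition is now stable with 8 blocks: {A} | {D} | {B} | {F} | {C} | {E} | {G} | {H}.

8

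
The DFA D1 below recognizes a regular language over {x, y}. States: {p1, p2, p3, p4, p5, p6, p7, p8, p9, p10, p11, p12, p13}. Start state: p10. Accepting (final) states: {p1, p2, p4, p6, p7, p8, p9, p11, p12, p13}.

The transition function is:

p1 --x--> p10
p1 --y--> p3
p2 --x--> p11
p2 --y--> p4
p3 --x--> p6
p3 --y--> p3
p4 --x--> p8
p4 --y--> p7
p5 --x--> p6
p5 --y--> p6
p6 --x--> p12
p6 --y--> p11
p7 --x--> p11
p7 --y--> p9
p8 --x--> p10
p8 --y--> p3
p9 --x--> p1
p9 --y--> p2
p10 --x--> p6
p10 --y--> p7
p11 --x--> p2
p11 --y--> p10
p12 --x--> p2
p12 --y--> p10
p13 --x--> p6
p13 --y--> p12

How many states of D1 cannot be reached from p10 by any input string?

BFS from p10 reaches {p1, p2, p3, p4, p6, p7, p8, p9, p10, p11, p12}; the 2 state(s) p5, p13 are never visited.

2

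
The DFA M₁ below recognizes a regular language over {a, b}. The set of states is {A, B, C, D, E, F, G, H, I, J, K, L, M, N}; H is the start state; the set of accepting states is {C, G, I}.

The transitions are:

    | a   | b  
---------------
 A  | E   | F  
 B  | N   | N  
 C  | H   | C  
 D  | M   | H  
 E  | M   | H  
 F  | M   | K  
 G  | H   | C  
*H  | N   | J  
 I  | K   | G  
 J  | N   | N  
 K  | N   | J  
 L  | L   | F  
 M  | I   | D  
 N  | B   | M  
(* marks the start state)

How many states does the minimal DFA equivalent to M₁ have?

States {A,E,F,L} cannot be reached from the start state, so discard them.
Start with accepting vs non-accepting: {C,G,I} | {B,D,H,J,K,M,N}.
Refine {B,D,H,J,K,M,N} on symbol a: members go to different blocks, giving {B,D,H,J,K,N} and {M}.
On input a, block {B,D,H,J,K,N} splits into {B,H,J,K,N} and {D}.
Refine {B,H,J,K,N} on symbol b: members go to different blocks, giving {B,H,J,K} and {N}.
Split {B,H,J,K} by δ(·,b) → {B,J} and {H,K}.
The partition is now stable with 6 blocks: {C,G,I} | {B,J} | {M} | {D} | {N} | {H,K}.

6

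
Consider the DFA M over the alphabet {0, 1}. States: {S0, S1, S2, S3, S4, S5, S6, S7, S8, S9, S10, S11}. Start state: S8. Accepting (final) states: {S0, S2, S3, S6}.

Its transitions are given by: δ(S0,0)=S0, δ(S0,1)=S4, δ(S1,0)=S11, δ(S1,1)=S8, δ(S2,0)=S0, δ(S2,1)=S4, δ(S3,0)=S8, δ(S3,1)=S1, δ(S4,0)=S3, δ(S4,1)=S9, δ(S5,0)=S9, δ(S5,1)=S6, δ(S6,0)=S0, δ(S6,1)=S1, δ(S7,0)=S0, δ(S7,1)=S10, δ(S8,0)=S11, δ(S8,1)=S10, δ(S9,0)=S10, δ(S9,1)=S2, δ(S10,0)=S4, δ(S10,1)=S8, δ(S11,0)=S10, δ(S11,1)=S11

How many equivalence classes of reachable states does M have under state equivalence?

8

States {S5,S6,S7} cannot be reached from the start state, so discard them.
Start with accepting vs non-accepting: {S0,S2,S3} | {S1,S4,S8,S9,S10,S11}.
Split {S0,S2,S3} by δ(·,0) → {S0,S2} and {S3}.
Refine {S1,S4,S8,S9,S10,S11} on symbol 0: members go to different blocks, giving {S1,S8,S9,S10,S11} and {S4}.
Refine {S1,S8,S9,S10,S11} on symbol 0: members go to different blocks, giving {S1,S8,S9,S11} and {S10}.
Split {S1,S8,S9,S11} by δ(·,0) → {S1,S8} and {S9,S11}.
Split {S1,S8} by δ(·,1) → {S1} and {S8}.
On input 1, block {S9,S11} splits into {S9} and {S11}.
Stable partition: {S0,S2} | {S1} | {S3} | {S4} | {S10} | {S9} | {S8} | {S11} — 8 equivalence classes.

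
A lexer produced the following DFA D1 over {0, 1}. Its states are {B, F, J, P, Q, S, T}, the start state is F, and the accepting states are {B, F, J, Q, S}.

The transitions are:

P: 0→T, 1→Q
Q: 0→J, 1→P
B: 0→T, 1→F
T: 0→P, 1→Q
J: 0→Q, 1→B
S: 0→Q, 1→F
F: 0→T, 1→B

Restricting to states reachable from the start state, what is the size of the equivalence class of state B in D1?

States {S} cannot be reached from the start state, so discard them.
Initial partition by acceptance: {B,F,J,Q} | {P,T}.
On input 0, block {B,F,J,Q} splits into {J,Q} and {B,F}.
Refine {J,Q} on symbol 1: members go to different blocks, giving {Q} and {J}.
No further refinement is possible. Final partition (4 blocks): {Q} | {P,T} | {B,F} | {J}.
State B belongs to the block {B,F}, which has 2 states.

2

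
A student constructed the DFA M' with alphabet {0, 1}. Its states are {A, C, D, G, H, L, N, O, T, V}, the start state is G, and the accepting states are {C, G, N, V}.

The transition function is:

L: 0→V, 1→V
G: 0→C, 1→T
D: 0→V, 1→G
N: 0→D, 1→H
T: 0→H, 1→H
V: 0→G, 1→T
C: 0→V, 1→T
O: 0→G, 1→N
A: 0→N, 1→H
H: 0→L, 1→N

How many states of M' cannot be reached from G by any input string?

2

BFS from G reaches {C, D, G, H, L, N, T, V}; the 2 state(s) A, O are never visited.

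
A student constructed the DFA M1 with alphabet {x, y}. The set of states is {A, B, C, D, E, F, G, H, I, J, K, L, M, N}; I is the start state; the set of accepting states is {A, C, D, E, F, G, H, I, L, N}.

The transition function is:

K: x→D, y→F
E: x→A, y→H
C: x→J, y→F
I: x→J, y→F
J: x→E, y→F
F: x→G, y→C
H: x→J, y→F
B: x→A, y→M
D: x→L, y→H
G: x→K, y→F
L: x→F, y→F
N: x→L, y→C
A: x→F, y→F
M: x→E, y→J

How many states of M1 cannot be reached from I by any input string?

BFS from I reaches {A, C, D, E, F, G, H, I, J, K, L}; the 3 state(s) B, M, N are never visited.

3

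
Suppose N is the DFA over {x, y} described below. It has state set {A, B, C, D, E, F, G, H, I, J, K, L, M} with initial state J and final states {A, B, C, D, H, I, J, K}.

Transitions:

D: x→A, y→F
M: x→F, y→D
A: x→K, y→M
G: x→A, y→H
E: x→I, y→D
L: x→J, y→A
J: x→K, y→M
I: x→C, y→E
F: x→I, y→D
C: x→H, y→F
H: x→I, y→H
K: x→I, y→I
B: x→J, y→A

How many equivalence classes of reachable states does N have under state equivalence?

8

Reachable states from the start: {A,C,D,E,F,H,I,J,K,M}. Unreachable: {B,G,L} — drop them.
Initial partition by acceptance: {A,C,D,H,I,J,K} | {E,F,M}.
Split {A,C,D,H,I,J,K} by δ(·,y) → {A,C,D,I,J} and {H,K}.
Split {A,C,D,I,J} by δ(·,x) → {A,C,J} and {D,I}.
Refine {E,F,M} on symbol x: members go to different blocks, giving {E,F} and {M}.
On input y, block {A,C,J} splits into {A,J} and {C}.
Refine {H,K} on symbol y: members go to different blocks, giving {H} and {K}.
Split {D,I} by δ(·,x) → {D} and {I}.
No further refinement is possible. Final partition (8 blocks): {A,J} | {E,F} | {H} | {D} | {M} | {C} | {K} | {I}.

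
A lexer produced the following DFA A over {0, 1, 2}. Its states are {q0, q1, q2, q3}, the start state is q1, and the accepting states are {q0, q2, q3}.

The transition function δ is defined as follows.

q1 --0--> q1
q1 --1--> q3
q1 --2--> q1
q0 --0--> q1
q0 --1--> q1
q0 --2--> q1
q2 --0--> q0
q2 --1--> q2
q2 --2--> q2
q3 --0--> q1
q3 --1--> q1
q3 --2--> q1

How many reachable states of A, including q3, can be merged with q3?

Reachable states from the start: {q1,q3}. Unreachable: {q0,q2} — drop them.
Initial partition by acceptance: {q3} | {q1}.
Stable partition: {q3} | {q1} — 2 equivalence classes.
The equivalence class containing q3 is {q3}, of size 1.

1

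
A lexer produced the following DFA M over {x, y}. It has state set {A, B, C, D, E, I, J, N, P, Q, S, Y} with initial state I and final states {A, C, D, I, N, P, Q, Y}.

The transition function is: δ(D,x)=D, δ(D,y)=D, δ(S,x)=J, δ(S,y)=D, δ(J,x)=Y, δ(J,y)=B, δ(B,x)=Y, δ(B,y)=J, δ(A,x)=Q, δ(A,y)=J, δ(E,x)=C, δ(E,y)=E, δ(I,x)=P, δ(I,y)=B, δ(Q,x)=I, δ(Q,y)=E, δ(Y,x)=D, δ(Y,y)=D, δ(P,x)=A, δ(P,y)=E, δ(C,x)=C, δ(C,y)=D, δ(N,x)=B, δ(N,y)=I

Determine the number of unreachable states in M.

No path from I leads to N, S; the other 10 states are all reachable.

2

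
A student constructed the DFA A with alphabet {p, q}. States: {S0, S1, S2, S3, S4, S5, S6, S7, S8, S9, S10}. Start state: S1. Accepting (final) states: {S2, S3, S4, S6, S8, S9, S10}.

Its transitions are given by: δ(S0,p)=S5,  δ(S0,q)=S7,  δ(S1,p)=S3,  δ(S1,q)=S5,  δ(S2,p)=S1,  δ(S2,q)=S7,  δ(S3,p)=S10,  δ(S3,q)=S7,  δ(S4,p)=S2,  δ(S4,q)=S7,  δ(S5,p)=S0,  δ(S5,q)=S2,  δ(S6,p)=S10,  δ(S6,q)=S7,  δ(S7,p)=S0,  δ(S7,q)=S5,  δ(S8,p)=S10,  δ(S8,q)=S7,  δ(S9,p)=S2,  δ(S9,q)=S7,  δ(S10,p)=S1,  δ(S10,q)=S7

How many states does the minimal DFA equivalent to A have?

Reachable states from the start: {S0,S1,S2,S3,S5,S7,S10}. Unreachable: {S4,S6,S8,S9} — drop them.
Initial partition by acceptance: {S2,S3,S10} | {S0,S1,S5,S7}.
On input p, block {S2,S3,S10} splits into {S2,S10} and {S3}.
Split {S0,S1,S5,S7} by δ(·,p) → {S0,S5,S7} and {S1}.
Split {S0,S5,S7} by δ(·,q) → {S0,S7} and {S5}.
On input p, block {S0,S7} splits into {S0} and {S7}.
The partition is now stable with 6 blocks: {S2,S10} | {S0} | {S3} | {S1} | {S5} | {S7}.

6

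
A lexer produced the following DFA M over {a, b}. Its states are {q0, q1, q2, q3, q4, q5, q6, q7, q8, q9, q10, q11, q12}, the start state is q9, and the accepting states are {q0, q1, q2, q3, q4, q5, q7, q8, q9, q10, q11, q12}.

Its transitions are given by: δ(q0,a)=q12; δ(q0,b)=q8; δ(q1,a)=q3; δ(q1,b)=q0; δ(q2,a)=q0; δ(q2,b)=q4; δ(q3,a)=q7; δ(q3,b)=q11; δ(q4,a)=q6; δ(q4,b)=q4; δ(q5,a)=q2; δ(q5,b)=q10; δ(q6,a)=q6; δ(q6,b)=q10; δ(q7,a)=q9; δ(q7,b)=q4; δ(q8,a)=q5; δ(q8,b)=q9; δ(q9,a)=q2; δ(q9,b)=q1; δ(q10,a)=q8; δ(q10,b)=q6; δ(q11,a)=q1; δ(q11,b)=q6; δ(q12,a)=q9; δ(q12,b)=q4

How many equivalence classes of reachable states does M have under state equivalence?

7

Start with accepting vs non-accepting: {q0,q1,q2,q3,q4,q5,q7,q8,q9,q10,q11,q12} | {q6}.
Refine {q0,q1,q2,q3,q4,q5,q7,q8,q9,q10,q11,q12} on symbol a: members go to different blocks, giving {q0,q1,q2,q3,q5,q7,q8,q9,q10,q11,q12} and {q4}.
On input b, block {q0,q1,q2,q3,q5,q7,q8,q9,q10,q11,q12} splits into {q0,q1,q3,q5,q8,q9} and {q2,q7,q12} and {q10,q11}.
Refine {q0,q1,q3,q5,q8,q9} on symbol a: members go to different blocks, giving {q0,q3,q5,q9} and {q1,q8}.
Split {q0,q3,q5,q9} by δ(·,b) → {q0,q9} and {q3,q5}.
No further refinement is possible. Final partition (7 blocks): {q0,q9} | {q6} | {q4} | {q2,q7,q12} | {q10,q11} | {q1,q8} | {q3,q5}.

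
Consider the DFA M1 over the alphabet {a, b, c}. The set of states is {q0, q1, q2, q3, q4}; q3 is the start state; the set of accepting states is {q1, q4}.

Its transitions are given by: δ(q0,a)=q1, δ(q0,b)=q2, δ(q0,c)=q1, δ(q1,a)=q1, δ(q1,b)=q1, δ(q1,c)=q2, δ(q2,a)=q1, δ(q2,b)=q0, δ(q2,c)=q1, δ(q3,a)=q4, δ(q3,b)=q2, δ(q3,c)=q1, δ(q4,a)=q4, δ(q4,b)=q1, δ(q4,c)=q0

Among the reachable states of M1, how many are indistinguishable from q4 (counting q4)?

All states are reachable from the start state.
P0 = {q1,q4} | {q0,q2,q3}.
No further refinement is possible. Final partition (2 blocks): {q1,q4} | {q0,q2,q3}.
State q4 belongs to the block {q1,q4}, which has 2 states.

2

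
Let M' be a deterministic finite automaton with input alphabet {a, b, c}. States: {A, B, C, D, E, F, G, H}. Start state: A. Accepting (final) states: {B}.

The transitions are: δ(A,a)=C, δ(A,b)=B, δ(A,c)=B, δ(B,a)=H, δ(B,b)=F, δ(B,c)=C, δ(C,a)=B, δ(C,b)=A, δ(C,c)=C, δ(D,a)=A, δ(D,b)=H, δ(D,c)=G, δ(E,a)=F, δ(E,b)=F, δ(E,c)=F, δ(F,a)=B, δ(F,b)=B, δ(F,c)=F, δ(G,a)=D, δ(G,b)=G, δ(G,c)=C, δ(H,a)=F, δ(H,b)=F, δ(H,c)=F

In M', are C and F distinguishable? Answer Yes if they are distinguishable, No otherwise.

Yes

First remove the unreachable states {D,E,G}; 5 states remain.
Initial partition by acceptance: {B} | {A,C,F,H}.
Refine {A,C,F,H} on symbol a: members go to different blocks, giving {A,H} and {C,F}.
Refine {A,H} on symbol b: members go to different blocks, giving {A} and {H}.
Split {C,F} by δ(·,b) → {C} and {F}.
The partition is now stable with 5 blocks: {B} | {A} | {C} | {H} | {F}.
C and F end up in different blocks, so they are distinguishable. For instance, the string 'b' is accepted from only F.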